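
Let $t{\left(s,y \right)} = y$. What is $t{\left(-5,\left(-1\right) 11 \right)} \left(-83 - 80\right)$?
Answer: $1793$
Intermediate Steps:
$t{\left(-5,\left(-1\right) 11 \right)} \left(-83 - 80\right) = \left(-1\right) 11 \left(-83 - 80\right) = \left(-11\right) \left(-163\right) = 1793$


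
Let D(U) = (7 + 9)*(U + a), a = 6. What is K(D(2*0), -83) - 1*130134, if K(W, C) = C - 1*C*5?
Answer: -129802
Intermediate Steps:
D(U) = 96 + 16*U (D(U) = (7 + 9)*(U + 6) = 16*(6 + U) = 96 + 16*U)
K(W, C) = -4*C (K(W, C) = C - C*5 = C - 5*C = -4*C)
K(D(2*0), -83) - 1*130134 = -4*(-83) - 1*130134 = 332 - 130134 = -129802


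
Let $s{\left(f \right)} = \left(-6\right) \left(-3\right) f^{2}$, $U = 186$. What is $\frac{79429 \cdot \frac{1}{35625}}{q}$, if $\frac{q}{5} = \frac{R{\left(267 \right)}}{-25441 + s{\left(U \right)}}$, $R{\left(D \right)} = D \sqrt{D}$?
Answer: $\frac{47441909123 \sqrt{267}}{12698353125} \approx 61.048$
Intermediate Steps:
$R{\left(D \right)} = D^{\frac{3}{2}}$
$s{\left(f \right)} = 18 f^{2}$
$q = \frac{1335 \sqrt{267}}{597287}$ ($q = 5 \frac{267^{\frac{3}{2}}}{-25441 + 18 \cdot 186^{2}} = 5 \frac{267 \sqrt{267}}{-25441 + 18 \cdot 34596} = 5 \frac{267 \sqrt{267}}{-25441 + 622728} = 5 \frac{267 \sqrt{267}}{597287} = \frac{1335 \sqrt{267}}{597287} \approx 0.036522$)
$\frac{79429 \cdot \frac{1}{35625}}{q} = \frac{79429 \cdot \frac{1}{35625}}{\frac{1335}{597287} \sqrt{267}} = 79429 \cdot \frac{1}{35625} \frac{597287 \sqrt{267}}{356445} = \frac{79429 \frac{597287 \sqrt{267}}{356445}}{35625} = \frac{47441909123 \sqrt{267}}{12698353125}$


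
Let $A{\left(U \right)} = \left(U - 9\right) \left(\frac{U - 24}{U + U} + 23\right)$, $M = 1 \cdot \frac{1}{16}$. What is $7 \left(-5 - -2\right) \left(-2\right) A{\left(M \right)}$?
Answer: $\frac{1012011}{16} \approx 63251.0$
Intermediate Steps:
$M = \frac{1}{16}$ ($M = 1 \cdot \frac{1}{16} = \frac{1}{16} \approx 0.0625$)
$A{\left(U \right)} = \left(-9 + U\right) \left(23 + \frac{-24 + U}{2 U}\right)$ ($A{\left(U \right)} = \left(-9 + U\right) \left(\frac{-24 + U}{2 U} + 23\right) = \left(-9 + U\right) \left(23 + \frac{-24 + U}{2 U}\right)$)
$7 \left(-5 - -2\right) \left(-2\right) A{\left(M \right)} = 7 \left(-5 - -2\right) \left(-2\right) \frac{\frac{1}{\frac{1}{16}} \left(216 + \frac{-447 + 47 \cdot \frac{1}{16}}{16}\right)}{2} = 7 \left(-5 + 2\right) \left(-2\right) \frac{1}{2} \cdot 16 \left(216 + \frac{-447 + \frac{47}{16}}{16}\right) = 7 \left(-3\right) \left(-2\right) \frac{1}{2} \cdot 16 \left(216 + \frac{1}{16} \left(- \frac{7105}{16}\right)\right) = \left(-21\right) \left(-2\right) \frac{1}{2} \cdot 16 \left(216 - \frac{7105}{256}\right) = 42 \cdot \frac{1}{2} \cdot 16 \cdot \frac{48191}{256} = 42 \cdot \frac{48191}{32} = \frac{1012011}{16}$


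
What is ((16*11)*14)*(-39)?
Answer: -96096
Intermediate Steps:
((16*11)*14)*(-39) = (176*14)*(-39) = 2464*(-39) = -96096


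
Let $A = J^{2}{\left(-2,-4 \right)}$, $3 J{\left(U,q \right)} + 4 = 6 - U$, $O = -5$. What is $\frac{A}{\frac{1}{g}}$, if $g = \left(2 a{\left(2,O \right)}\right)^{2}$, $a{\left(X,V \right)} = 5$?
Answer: $\frac{1600}{9} \approx 177.78$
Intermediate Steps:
$J{\left(U,q \right)} = \frac{2}{3} - \frac{U}{3}$ ($J{\left(U,q \right)} = - \frac{4}{3} + \frac{6 - U}{3} = - \frac{4}{3} - \left(-2 + \frac{U}{3}\right) = \frac{2}{3} - \frac{U}{3}$)
$g = 100$ ($g = \left(2 \cdot 5\right)^{2} = 10^{2} = 100$)
$A = \frac{16}{9}$ ($A = \left(\frac{2}{3} - - \frac{2}{3}\right)^{2} = \left(\frac{2}{3} + \frac{2}{3}\right)^{2} = \left(\frac{4}{3}\right)^{2} = \frac{16}{9} \approx 1.7778$)
$\frac{A}{\frac{1}{g}} = \frac{16}{9 \cdot \frac{1}{100}} = \frac{16 \frac{1}{\frac{1}{100}}}{9} = \frac{16}{9} \cdot 100 = \frac{1600}{9}$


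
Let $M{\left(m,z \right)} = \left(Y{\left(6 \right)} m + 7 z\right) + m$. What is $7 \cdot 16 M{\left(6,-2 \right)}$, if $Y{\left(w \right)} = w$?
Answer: $3136$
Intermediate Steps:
$M{\left(m,z \right)} = 7 m + 7 z$ ($M{\left(m,z \right)} = \left(6 m + 7 z\right) + m = 7 m + 7 z$)
$7 \cdot 16 M{\left(6,-2 \right)} = 7 \cdot 16 \left(7 \cdot 6 + 7 \left(-2\right)\right) = 112 \left(42 - 14\right) = 112 \cdot 28 = 3136$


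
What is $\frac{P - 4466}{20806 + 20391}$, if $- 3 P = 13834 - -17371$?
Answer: $- \frac{3431}{9507} \approx -0.36089$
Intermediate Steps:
$P = - \frac{31205}{3}$ ($P = - \frac{13834 - -17371}{3} = - \frac{13834 + 17371}{3} = \left(- \frac{1}{3}\right) 31205 = - \frac{31205}{3} \approx -10402.0$)
$\frac{P - 4466}{20806 + 20391} = \frac{- \frac{31205}{3} - 4466}{20806 + 20391} = - \frac{44603}{3 \cdot 41197} = \left(- \frac{44603}{3}\right) \frac{1}{41197} = - \frac{3431}{9507}$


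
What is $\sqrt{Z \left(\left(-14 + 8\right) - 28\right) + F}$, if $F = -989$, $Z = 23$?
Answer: $i \sqrt{1771} \approx 42.083 i$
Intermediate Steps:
$\sqrt{Z \left(\left(-14 + 8\right) - 28\right) + F} = \sqrt{23 \left(\left(-14 + 8\right) - 28\right) - 989} = \sqrt{23 \left(-6 - 28\right) - 989} = \sqrt{23 \left(-34\right) - 989} = \sqrt{-782 - 989} = \sqrt{-1771} = i \sqrt{1771}$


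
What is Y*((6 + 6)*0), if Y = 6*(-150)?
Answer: 0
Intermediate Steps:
Y = -900
Y*((6 + 6)*0) = -900*(6 + 6)*0 = -10800*0 = -900*0 = 0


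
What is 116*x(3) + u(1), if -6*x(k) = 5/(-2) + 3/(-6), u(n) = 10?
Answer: 68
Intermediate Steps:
x(k) = ½ (x(k) = -(5/(-2) + 3/(-6))/6 = -(5*(-½) + 3*(-⅙))/6 = -(-5/2 - ½)/6 = -⅙*(-3) = ½)
116*x(3) + u(1) = 116*(½) + 10 = 58 + 10 = 68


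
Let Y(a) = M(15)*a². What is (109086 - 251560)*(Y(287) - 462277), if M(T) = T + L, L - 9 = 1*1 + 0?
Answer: -227523569352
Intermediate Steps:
L = 10 (L = 9 + (1*1 + 0) = 9 + (1 + 0) = 9 + 1 = 10)
M(T) = 10 + T (M(T) = T + 10 = 10 + T)
Y(a) = 25*a² (Y(a) = (10 + 15)*a² = 25*a²)
(109086 - 251560)*(Y(287) - 462277) = (109086 - 251560)*(25*287² - 462277) = -142474*(25*82369 - 462277) = -142474*(2059225 - 462277) = -142474*1596948 = -227523569352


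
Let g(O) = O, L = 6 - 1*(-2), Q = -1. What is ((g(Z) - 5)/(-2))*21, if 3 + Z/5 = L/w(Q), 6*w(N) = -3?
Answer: 1050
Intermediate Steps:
w(N) = -1/2 (w(N) = (1/6)*(-3) = -1/2)
L = 8 (L = 6 + 2 = 8)
Z = -95 (Z = -15 + 5*(8/(-1/2)) = -15 + 5*(8*(-2)) = -15 + 5*(-16) = -15 - 80 = -95)
((g(Z) - 5)/(-2))*21 = ((-95 - 5)/(-2))*21 = -1/2*(-100)*21 = 50*21 = 1050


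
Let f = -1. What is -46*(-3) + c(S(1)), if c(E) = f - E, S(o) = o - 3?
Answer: 139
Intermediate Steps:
S(o) = -3 + o
c(E) = -1 - E
-46*(-3) + c(S(1)) = -46*(-3) + (-1 - (-3 + 1)) = 138 + (-1 - 1*(-2)) = 138 + (-1 + 2) = 138 + 1 = 139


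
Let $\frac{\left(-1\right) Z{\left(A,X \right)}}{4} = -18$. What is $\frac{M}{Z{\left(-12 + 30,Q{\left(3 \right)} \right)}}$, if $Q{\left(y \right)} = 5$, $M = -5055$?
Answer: $- \frac{1685}{24} \approx -70.208$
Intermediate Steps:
$Z{\left(A,X \right)} = 72$ ($Z{\left(A,X \right)} = \left(-4\right) \left(-18\right) = 72$)
$\frac{M}{Z{\left(-12 + 30,Q{\left(3 \right)} \right)}} = - \frac{5055}{72} = \left(-5055\right) \frac{1}{72} = - \frac{1685}{24}$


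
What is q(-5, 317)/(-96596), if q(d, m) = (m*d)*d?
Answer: -7925/96596 ≈ -0.082043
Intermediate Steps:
q(d, m) = m*d**2 (q(d, m) = (d*m)*d = m*d**2)
q(-5, 317)/(-96596) = (317*(-5)**2)/(-96596) = (317*25)*(-1/96596) = 7925*(-1/96596) = -7925/96596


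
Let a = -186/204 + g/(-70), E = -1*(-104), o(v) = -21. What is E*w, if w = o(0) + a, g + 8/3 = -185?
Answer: -3570008/1785 ≈ -2000.0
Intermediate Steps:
g = -563/3 (g = -8/3 - 185 = -563/3 ≈ -187.67)
E = 104
a = 3158/1785 (a = -186/204 - 563/3/(-70) = -186*1/204 - 563/3*(-1/70) = -31/34 + 563/210 = 3158/1785 ≈ 1.7692)
w = -34327/1785 (w = -21 + 3158/1785 = -34327/1785 ≈ -19.231)
E*w = 104*(-34327/1785) = -3570008/1785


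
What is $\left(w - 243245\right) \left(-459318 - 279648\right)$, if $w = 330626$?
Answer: $-64571588046$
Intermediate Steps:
$\left(w - 243245\right) \left(-459318 - 279648\right) = \left(330626 - 243245\right) \left(-459318 - 279648\right) = \left(330626 - 243245\right) \left(-738966\right) = 87381 \left(-738966\right) = -64571588046$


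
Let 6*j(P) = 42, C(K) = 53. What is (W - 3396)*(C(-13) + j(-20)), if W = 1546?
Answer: -111000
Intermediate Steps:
j(P) = 7 (j(P) = (1/6)*42 = 7)
(W - 3396)*(C(-13) + j(-20)) = (1546 - 3396)*(53 + 7) = -1850*60 = -111000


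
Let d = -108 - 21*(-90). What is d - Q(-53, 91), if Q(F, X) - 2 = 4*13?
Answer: 1728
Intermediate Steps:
Q(F, X) = 54 (Q(F, X) = 2 + 4*13 = 2 + 52 = 54)
d = 1782 (d = -108 + 1890 = 1782)
d - Q(-53, 91) = 1782 - 1*54 = 1782 - 54 = 1728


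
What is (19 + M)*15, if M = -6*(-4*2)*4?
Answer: 3165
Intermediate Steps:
M = 192 (M = -(-48)*4 = -6*(-32) = 192)
(19 + M)*15 = (19 + 192)*15 = 211*15 = 3165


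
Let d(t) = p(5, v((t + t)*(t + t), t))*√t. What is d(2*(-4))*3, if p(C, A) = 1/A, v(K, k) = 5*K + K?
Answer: I*√2/256 ≈ 0.0055243*I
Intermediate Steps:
v(K, k) = 6*K
d(t) = 1/(24*t^(3/2)) (d(t) = √t/((6*((t + t)*(t + t)))) = √t/((6*((2*t)*(2*t)))) = √t/((6*(4*t²))) = √t/((24*t²)) = (1/(24*t²))*√t = 1/(24*t^(3/2)))
d(2*(-4))*3 = (1/(24*(2*(-4))^(3/2)))*3 = (1/(24*(-8)^(3/2)))*3 = ((I*√2/32)/24)*3 = (I*√2/768)*3 = I*√2/256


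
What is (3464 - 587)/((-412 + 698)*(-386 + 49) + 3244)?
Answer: -959/31046 ≈ -0.030890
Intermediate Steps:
(3464 - 587)/((-412 + 698)*(-386 + 49) + 3244) = 2877/(286*(-337) + 3244) = 2877/(-96382 + 3244) = 2877/(-93138) = 2877*(-1/93138) = -959/31046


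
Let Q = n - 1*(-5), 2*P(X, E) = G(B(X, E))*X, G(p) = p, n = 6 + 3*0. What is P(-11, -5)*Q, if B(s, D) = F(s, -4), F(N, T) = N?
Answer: 1331/2 ≈ 665.50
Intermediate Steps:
n = 6 (n = 6 + 0 = 6)
B(s, D) = s
P(X, E) = X²/2 (P(X, E) = (X*X)/2 = X²/2)
Q = 11 (Q = 6 - 1*(-5) = 6 + 5 = 11)
P(-11, -5)*Q = ((½)*(-11)²)*11 = ((½)*121)*11 = (121/2)*11 = 1331/2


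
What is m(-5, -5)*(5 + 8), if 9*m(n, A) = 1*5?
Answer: 65/9 ≈ 7.2222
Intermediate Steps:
m(n, A) = 5/9 (m(n, A) = (1*5)/9 = (⅑)*5 = 5/9)
m(-5, -5)*(5 + 8) = 5*(5 + 8)/9 = (5/9)*13 = 65/9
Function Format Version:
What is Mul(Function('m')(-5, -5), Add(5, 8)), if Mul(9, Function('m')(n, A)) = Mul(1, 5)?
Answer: Rational(65, 9) ≈ 7.2222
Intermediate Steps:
Function('m')(n, A) = Rational(5, 9) (Function('m')(n, A) = Mul(Rational(1, 9), Mul(1, 5)) = Mul(Rational(1, 9), 5) = Rational(5, 9))
Mul(Function('m')(-5, -5), Add(5, 8)) = Mul(Rational(5, 9), Add(5, 8)) = Mul(Rational(5, 9), 13) = Rational(65, 9)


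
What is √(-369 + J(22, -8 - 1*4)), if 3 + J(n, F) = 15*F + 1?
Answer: I*√551 ≈ 23.473*I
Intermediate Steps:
J(n, F) = -2 + 15*F (J(n, F) = -3 + (15*F + 1) = -3 + (1 + 15*F) = -2 + 15*F)
√(-369 + J(22, -8 - 1*4)) = √(-369 + (-2 + 15*(-8 - 1*4))) = √(-369 + (-2 + 15*(-8 - 4))) = √(-369 + (-2 + 15*(-12))) = √(-369 + (-2 - 180)) = √(-369 - 182) = √(-551) = I*√551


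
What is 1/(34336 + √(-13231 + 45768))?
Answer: 34336/1178928359 - √32537/1178928359 ≈ 2.8972e-5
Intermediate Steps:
1/(34336 + √(-13231 + 45768)) = 1/(34336 + √32537)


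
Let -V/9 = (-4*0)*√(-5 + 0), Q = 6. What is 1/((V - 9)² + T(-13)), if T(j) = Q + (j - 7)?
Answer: 1/67 ≈ 0.014925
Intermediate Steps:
V = 0 (V = -9*(-4*0)*√(-5 + 0) = -0*√(-5) = -0*I*√5 = -9*0 = 0)
T(j) = -1 + j (T(j) = 6 + (j - 7) = 6 + (-7 + j) = -1 + j)
1/((V - 9)² + T(-13)) = 1/((0 - 9)² + (-1 - 13)) = 1/((-9)² - 14) = 1/(81 - 14) = 1/67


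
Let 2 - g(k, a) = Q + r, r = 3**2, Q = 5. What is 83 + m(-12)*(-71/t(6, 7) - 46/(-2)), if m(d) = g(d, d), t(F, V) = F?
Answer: -51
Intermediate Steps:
r = 9
g(k, a) = -12 (g(k, a) = 2 - (5 + 9) = 2 - 1*14 = 2 - 14 = -12)
m(d) = -12
83 + m(-12)*(-71/t(6, 7) - 46/(-2)) = 83 - 12*(-71/6 - 46/(-2)) = 83 - 12*(-71*1/6 - 46*(-1/2)) = 83 - 12*(-71/6 + 23) = 83 - 12*67/6 = 83 - 134 = -51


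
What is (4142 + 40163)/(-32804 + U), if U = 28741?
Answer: -44305/4063 ≈ -10.905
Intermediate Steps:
(4142 + 40163)/(-32804 + U) = (4142 + 40163)/(-32804 + 28741) = 44305/(-4063) = 44305*(-1/4063) = -44305/4063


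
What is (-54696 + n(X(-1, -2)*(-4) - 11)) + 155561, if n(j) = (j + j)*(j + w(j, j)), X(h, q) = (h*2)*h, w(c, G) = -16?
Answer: 102195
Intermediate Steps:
X(h, q) = 2*h² (X(h, q) = (2*h)*h = 2*h²)
n(j) = 2*j*(-16 + j) (n(j) = (j + j)*(j - 16) = (2*j)*(-16 + j) = 2*j*(-16 + j))
(-54696 + n(X(-1, -2)*(-4) - 11)) + 155561 = (-54696 + 2*((2*(-1)²)*(-4) - 11)*(-16 + ((2*(-1)²)*(-4) - 11))) + 155561 = (-54696 + 2*((2*1)*(-4) - 11)*(-16 + ((2*1)*(-4) - 11))) + 155561 = (-54696 + 2*(2*(-4) - 11)*(-16 + (2*(-4) - 11))) + 155561 = (-54696 + 2*(-8 - 11)*(-16 + (-8 - 11))) + 155561 = (-54696 + 2*(-19)*(-16 - 19)) + 155561 = (-54696 + 2*(-19)*(-35)) + 155561 = (-54696 + 1330) + 155561 = -53366 + 155561 = 102195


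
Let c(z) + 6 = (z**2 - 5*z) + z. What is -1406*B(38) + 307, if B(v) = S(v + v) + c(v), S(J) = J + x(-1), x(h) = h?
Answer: -1913259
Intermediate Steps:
c(z) = -6 + z**2 - 4*z (c(z) = -6 + ((z**2 - 5*z) + z) = -6 + (z**2 - 4*z) = -6 + z**2 - 4*z)
S(J) = -1 + J (S(J) = J - 1 = -1 + J)
B(v) = -7 + v**2 - 2*v (B(v) = (-1 + (v + v)) + (-6 + v**2 - 4*v) = (-1 + 2*v) + (-6 + v**2 - 4*v) = -7 + v**2 - 2*v)
-1406*B(38) + 307 = -1406*(-7 + 38**2 - 2*38) + 307 = -1406*(-7 + 1444 - 76) + 307 = -1406*1361 + 307 = -1913566 + 307 = -1913259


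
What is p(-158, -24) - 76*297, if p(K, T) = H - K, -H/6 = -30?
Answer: -22234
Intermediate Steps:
H = 180 (H = -6*(-30) = 180)
p(K, T) = 180 - K
p(-158, -24) - 76*297 = (180 - 1*(-158)) - 76*297 = (180 + 158) - 1*22572 = 338 - 22572 = -22234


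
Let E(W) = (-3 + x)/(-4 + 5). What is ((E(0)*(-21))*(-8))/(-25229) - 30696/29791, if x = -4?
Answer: -739395168/751597139 ≈ -0.98377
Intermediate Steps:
E(W) = -7 (E(W) = (-3 - 4)/(-4 + 5) = -7/1 = -7*1 = -7)
((E(0)*(-21))*(-8))/(-25229) - 30696/29791 = (-7*(-21)*(-8))/(-25229) - 30696/29791 = (147*(-8))*(-1/25229) - 30696*1/29791 = -1176*(-1/25229) - 30696/29791 = 1176/25229 - 30696/29791 = -739395168/751597139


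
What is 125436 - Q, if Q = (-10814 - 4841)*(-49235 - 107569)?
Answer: -2454641184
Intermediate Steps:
Q = 2454766620 (Q = -15655*(-156804) = 2454766620)
125436 - Q = 125436 - 1*2454766620 = 125436 - 2454766620 = -2454641184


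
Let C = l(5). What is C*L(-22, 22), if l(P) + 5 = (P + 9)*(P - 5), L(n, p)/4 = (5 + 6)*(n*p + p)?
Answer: 101640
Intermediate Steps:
L(n, p) = 44*p + 44*n*p (L(n, p) = 4*((5 + 6)*(n*p + p)) = 4*(11*(p + n*p)) = 4*(11*p + 11*n*p) = 44*p + 44*n*p)
l(P) = -5 + (-5 + P)*(9 + P) (l(P) = -5 + (P + 9)*(P - 5) = -5 + (9 + P)*(-5 + P) = -5 + (-5 + P)*(9 + P))
C = -5 (C = -50 + 5² + 4*5 = -50 + 25 + 20 = -5)
C*L(-22, 22) = -220*22*(1 - 22) = -220*22*(-21) = -5*(-20328) = 101640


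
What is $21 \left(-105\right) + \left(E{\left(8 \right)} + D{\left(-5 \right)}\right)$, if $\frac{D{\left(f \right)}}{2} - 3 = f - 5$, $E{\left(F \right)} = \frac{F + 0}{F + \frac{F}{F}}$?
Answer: $- \frac{19963}{9} \approx -2218.1$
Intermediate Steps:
$E{\left(F \right)} = \frac{F}{1 + F}$ ($E{\left(F \right)} = \frac{F}{F + 1} = \frac{F}{1 + F}$)
$D{\left(f \right)} = -4 + 2 f$ ($D{\left(f \right)} = 6 + 2 \left(f - 5\right) = 6 + 2 \left(-5 + f\right) = 6 + \left(-10 + 2 f\right) = -4 + 2 f$)
$21 \left(-105\right) + \left(E{\left(8 \right)} + D{\left(-5 \right)}\right) = 21 \left(-105\right) + \left(\frac{8}{1 + 8} + \left(-4 + 2 \left(-5\right)\right)\right) = -2205 + \left(\frac{8}{9} - 14\right) = -2205 - \frac{118}{9} = - \frac{19963}{9}$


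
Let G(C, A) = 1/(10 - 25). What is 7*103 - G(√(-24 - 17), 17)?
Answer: 10816/15 ≈ 721.07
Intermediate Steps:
G(C, A) = -1/15 (G(C, A) = 1/(-15) = -1/15)
7*103 - G(√(-24 - 17), 17) = 7*103 - 1*(-1/15) = 721 + 1/15 = 10816/15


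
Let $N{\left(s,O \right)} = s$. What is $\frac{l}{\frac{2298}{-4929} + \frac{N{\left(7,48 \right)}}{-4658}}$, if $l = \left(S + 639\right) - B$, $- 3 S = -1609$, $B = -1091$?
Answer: $- \frac{52033386106}{10738587} \approx -4845.5$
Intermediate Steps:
$S = \frac{1609}{3}$ ($S = \left(- \frac{1}{3}\right) \left(-1609\right) = \frac{1609}{3} \approx 536.33$)
$l = \frac{6799}{3}$ ($l = \left(\frac{1609}{3} + 639\right) - -1091 = \frac{3526}{3} + 1091 = \frac{6799}{3} \approx 2266.3$)
$\frac{l}{\frac{2298}{-4929} + \frac{N{\left(7,48 \right)}}{-4658}} = \frac{6799}{3 \left(\frac{2298}{-4929} + \frac{7}{-4658}\right)} = \frac{6799}{3 \left(2298 \left(- \frac{1}{4929}\right) + 7 \left(- \frac{1}{4658}\right)\right)} = \frac{6799}{3 \left(- \frac{766}{1643} - \frac{7}{4658}\right)} = \frac{6799}{3 \left(- \frac{3579529}{7653094}\right)} = \frac{6799}{3} \left(- \frac{7653094}{3579529}\right) = - \frac{52033386106}{10738587}$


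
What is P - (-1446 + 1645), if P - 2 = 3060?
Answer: 2863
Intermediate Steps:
P = 3062 (P = 2 + 3060 = 3062)
P - (-1446 + 1645) = 3062 - (-1446 + 1645) = 3062 - 1*199 = 3062 - 199 = 2863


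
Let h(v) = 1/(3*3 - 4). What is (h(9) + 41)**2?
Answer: 42436/25 ≈ 1697.4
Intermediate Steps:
h(v) = 1/5 (h(v) = 1/(9 - 4) = 1/5)
(h(9) + 41)**2 = (1/5 + 41)**2 = (206/5)**2 = 42436/25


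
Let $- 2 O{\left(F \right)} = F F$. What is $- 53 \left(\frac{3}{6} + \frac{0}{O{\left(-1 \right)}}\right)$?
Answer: $- \frac{53}{2} \approx -26.5$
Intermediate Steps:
$O{\left(F \right)} = - \frac{F^{2}}{2}$ ($O{\left(F \right)} = - \frac{F F}{2} = - \frac{F^{2}}{2}$)
$- 53 \left(\frac{3}{6} + \frac{0}{O{\left(-1 \right)}}\right) = - 53 \left(\frac{3}{6} + \frac{0}{\left(- \frac{1}{2}\right) \left(-1\right)^{2}}\right) = - 53 \left(3 \cdot \frac{1}{6} + \frac{0}{\left(- \frac{1}{2}\right) 1}\right) = - 53 \left(\frac{1}{2} + \frac{0}{- \frac{1}{2}}\right) = - 53 \left(\frac{1}{2} + 0 \left(-2\right)\right) = - 53 \left(\frac{1}{2} + 0\right) = \left(-53\right) \frac{1}{2} = - \frac{53}{2}$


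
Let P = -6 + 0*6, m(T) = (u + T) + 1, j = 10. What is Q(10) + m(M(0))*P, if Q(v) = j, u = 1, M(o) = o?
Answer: -2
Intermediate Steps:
Q(v) = 10
m(T) = 2 + T (m(T) = (1 + T) + 1 = 2 + T)
P = -6 (P = -6 + 0 = -6)
Q(10) + m(M(0))*P = 10 + (2 + 0)*(-6) = 10 + 2*(-6) = 10 - 12 = -2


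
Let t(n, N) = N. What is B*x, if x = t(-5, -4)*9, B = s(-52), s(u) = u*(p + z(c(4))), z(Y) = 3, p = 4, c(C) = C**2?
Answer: 13104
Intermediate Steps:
s(u) = 7*u (s(u) = u*(4 + 3) = u*7 = 7*u)
B = -364 (B = 7*(-52) = -364)
x = -36 (x = -4*9 = -36)
B*x = -364*(-36) = 13104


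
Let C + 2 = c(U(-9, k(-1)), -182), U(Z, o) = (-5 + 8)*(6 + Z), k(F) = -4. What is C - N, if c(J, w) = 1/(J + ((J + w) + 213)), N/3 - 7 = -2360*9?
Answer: 828062/13 ≈ 63697.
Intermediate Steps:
N = -63699 (N = 21 + 3*(-2360*9) = 21 + 3*(-21240) = 21 - 63720 = -63699)
U(Z, o) = 18 + 3*Z (U(Z, o) = 3*(6 + Z) = 18 + 3*Z)
c(J, w) = 1/(213 + w + 2*J) (c(J, w) = 1/(J + (213 + J + w)) = 1/(213 + w + 2*J))
C = -25/13 (C = -2 + 1/(213 - 182 + 2*(18 + 3*(-9))) = -2 + 1/(213 - 182 + 2*(18 - 27)) = -2 + 1/(213 - 182 + 2*(-9)) = -2 + 1/(213 - 182 - 18) = -2 + 1/13 = -25/13 ≈ -1.9231)
C - N = -25/13 - 1*(-63699) = -25/13 + 63699 = 828062/13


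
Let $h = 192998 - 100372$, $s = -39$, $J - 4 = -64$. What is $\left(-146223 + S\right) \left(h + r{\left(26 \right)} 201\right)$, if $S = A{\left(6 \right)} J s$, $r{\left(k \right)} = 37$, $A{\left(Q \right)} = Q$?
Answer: $-13226627529$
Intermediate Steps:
$J = -60$ ($J = 4 - 64 = -60$)
$S = 14040$ ($S = 6 \left(-60\right) \left(-39\right) = \left(-360\right) \left(-39\right) = 14040$)
$h = 92626$
$\left(-146223 + S\right) \left(h + r{\left(26 \right)} 201\right) = \left(-146223 + 14040\right) \left(92626 + 37 \cdot 201\right) = - 132183 \left(92626 + 7437\right) = \left(-132183\right) 100063 = -13226627529$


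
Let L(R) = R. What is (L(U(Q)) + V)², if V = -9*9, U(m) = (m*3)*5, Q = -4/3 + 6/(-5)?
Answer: 14161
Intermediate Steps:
Q = -38/15 (Q = -4*⅓ + 6*(-⅕) = -4/3 - 6/5 = -38/15 ≈ -2.5333)
U(m) = 15*m (U(m) = (3*m)*5 = 15*m)
V = -81
(L(U(Q)) + V)² = (15*(-38/15) - 81)² = (-38 - 81)² = (-119)² = 14161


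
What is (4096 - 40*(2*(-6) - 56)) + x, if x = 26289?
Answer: 33105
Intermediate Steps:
(4096 - 40*(2*(-6) - 56)) + x = (4096 - 40*(2*(-6) - 56)) + 26289 = (4096 - 40*(-12 - 56)) + 26289 = (4096 - 40*(-68)) + 26289 = (4096 + 2720) + 26289 = 6816 + 26289 = 33105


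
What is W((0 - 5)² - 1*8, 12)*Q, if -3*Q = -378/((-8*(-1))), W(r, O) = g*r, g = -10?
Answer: -5355/2 ≈ -2677.5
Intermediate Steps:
W(r, O) = -10*r
Q = 63/4 (Q = -(-126)/((-8*(-1))) = -(-126)/8 = -⅓*(-189/4) = 63/4 ≈ 15.750)
W((0 - 5)² - 1*8, 12)*Q = -10*((0 - 5)² - 1*8)*(63/4) = -10*((-5)² - 8)*(63/4) = -10*(25 - 8)*(63/4) = -10*17*(63/4) = -170*63/4 = -5355/2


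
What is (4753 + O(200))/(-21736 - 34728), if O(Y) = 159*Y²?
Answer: -6364753/56464 ≈ -112.72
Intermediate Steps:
(4753 + O(200))/(-21736 - 34728) = (4753 + 159*200²)/(-21736 - 34728) = (4753 + 159*40000)/(-56464) = (4753 + 6360000)*(-1/56464) = 6364753*(-1/56464) = -6364753/56464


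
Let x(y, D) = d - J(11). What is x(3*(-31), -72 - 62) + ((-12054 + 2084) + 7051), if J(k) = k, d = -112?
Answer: -3042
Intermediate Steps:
x(y, D) = -123 (x(y, D) = -112 - 1*11 = -112 - 11 = -123)
x(3*(-31), -72 - 62) + ((-12054 + 2084) + 7051) = -123 + ((-12054 + 2084) + 7051) = -123 + (-9970 + 7051) = -123 - 2919 = -3042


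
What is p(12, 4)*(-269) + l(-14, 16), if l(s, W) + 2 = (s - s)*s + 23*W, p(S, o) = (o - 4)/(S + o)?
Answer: 366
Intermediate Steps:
p(S, o) = (-4 + o)/(S + o)
l(s, W) = -2 + 23*W (l(s, W) = -2 + ((s - s)*s + 23*W) = -2 + (0*s + 23*W) = -2 + (0 + 23*W) = -2 + 23*W)
p(12, 4)*(-269) + l(-14, 16) = ((-4 + 4)/(12 + 4))*(-269) + (-2 + 23*16) = (0/16)*(-269) + (-2 + 368) = ((1/16)*0)*(-269) + 366 = 0*(-269) + 366 = 0 + 366 = 366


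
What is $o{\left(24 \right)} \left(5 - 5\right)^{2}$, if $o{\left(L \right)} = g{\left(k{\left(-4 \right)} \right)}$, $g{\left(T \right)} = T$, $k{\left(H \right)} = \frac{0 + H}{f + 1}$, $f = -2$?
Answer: $0$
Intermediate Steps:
$k{\left(H \right)} = - H$ ($k{\left(H \right)} = \frac{0 + H}{-2 + 1} = \frac{H}{-1} = H \left(-1\right) = - H$)
$o{\left(L \right)} = 4$ ($o{\left(L \right)} = \left(-1\right) \left(-4\right) = 4$)
$o{\left(24 \right)} \left(5 - 5\right)^{2} = 4 \left(5 - 5\right)^{2} = 4 \cdot 0^{2} = 4 \cdot 0 = 0$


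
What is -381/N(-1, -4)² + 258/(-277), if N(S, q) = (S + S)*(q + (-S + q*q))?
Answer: -279945/187252 ≈ -1.4950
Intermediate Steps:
N(S, q) = 2*S*(q + q² - S) (N(S, q) = (2*S)*(q + (-S + q²)) = (2*S)*(q + (q² - S)) = (2*S)*(q + q² - S) = 2*S*(q + q² - S))
-381/N(-1, -4)² + 258/(-277) = -381*1/(4*(-4 + (-4)² - 1*(-1))²) + 258/(-277) = -381*1/(4*(-4 + 16 + 1)²) + 258*(-1/277) = -381/((2*(-1)*13)²) - 258/277 = -381/((-26)²) - 258/277 = -381/676 - 258/277 = -279945/187252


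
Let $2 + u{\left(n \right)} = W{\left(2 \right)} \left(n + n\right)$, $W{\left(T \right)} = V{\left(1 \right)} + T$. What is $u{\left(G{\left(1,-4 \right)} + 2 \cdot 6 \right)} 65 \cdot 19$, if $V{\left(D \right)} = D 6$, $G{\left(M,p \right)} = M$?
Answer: $254410$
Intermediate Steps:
$V{\left(D \right)} = 6 D$
$W{\left(T \right)} = 6 + T$ ($W{\left(T \right)} = 6 \cdot 1 + T = 6 + T$)
$u{\left(n \right)} = -2 + 16 n$ ($u{\left(n \right)} = -2 + \left(6 + 2\right) \left(n + n\right) = -2 + 8 \cdot 2 n = -2 + 16 n$)
$u{\left(G{\left(1,-4 \right)} + 2 \cdot 6 \right)} 65 \cdot 19 = \left(-2 + 16 \left(1 + 2 \cdot 6\right)\right) 65 \cdot 19 = \left(-2 + 16 \left(1 + 12\right)\right) 65 \cdot 19 = \left(-2 + 16 \cdot 13\right) 65 \cdot 19 = \left(-2 + 208\right) 65 \cdot 19 = 206 \cdot 65 \cdot 19 = 13390 \cdot 19 = 254410$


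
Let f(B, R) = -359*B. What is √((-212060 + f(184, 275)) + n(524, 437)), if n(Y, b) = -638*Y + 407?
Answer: I*√612021 ≈ 782.32*I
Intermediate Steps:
n(Y, b) = 407 - 638*Y
√((-212060 + f(184, 275)) + n(524, 437)) = √((-212060 - 359*184) + (407 - 638*524)) = √((-212060 - 66056) + (407 - 334312)) = √(-278116 - 333905) = √(-612021) = I*√612021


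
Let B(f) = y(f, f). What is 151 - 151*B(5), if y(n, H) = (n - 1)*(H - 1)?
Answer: -2265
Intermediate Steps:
y(n, H) = (-1 + H)*(-1 + n) (y(n, H) = (-1 + n)*(-1 + H) = (-1 + H)*(-1 + n))
B(f) = 1 + f**2 - 2*f (B(f) = 1 - f - f + f*f = 1 - f - f + f**2 = 1 + f**2 - 2*f)
151 - 151*B(5) = 151 - 151*(1 + 5**2 - 2*5) = 151 - 151*(1 + 25 - 10) = 151 - 151*16 = 151 - 2416 = -2265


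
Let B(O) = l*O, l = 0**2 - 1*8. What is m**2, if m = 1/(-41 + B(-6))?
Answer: 1/49 ≈ 0.020408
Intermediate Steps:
l = -8 (l = 0 - 8 = -8)
B(O) = -8*O
m = 1/7 (m = 1/(-41 - 8*(-6)) = 1/(-41 + 48) = 1/7 ≈ 0.14286)
m**2 = (1/7)**2 = 1/49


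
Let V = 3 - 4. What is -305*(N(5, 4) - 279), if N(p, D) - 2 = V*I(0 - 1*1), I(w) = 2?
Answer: 85095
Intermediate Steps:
V = -1
N(p, D) = 0 (N(p, D) = 2 - 1*2 = 2 - 2 = 0)
-305*(N(5, 4) - 279) = -305*(0 - 279) = -305*(-279) = 85095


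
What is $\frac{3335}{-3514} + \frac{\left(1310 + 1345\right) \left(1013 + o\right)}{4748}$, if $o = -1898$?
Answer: $- \frac{4136296265}{8342236} \approx -495.83$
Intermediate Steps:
$\frac{3335}{-3514} + \frac{\left(1310 + 1345\right) \left(1013 + o\right)}{4748} = \frac{3335}{-3514} + \frac{\left(1310 + 1345\right) \left(1013 - 1898\right)}{4748} = 3335 \left(- \frac{1}{3514}\right) + 2655 \left(-885\right) \frac{1}{4748} = - \frac{3335}{3514} - \frac{2349675}{4748} = - \frac{4136296265}{8342236}$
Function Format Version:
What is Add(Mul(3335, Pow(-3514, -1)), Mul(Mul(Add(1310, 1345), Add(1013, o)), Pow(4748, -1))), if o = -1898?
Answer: Rational(-4136296265, 8342236) ≈ -495.83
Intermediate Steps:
Add(Mul(3335, Pow(-3514, -1)), Mul(Mul(Add(1310, 1345), Add(1013, o)), Pow(4748, -1))) = Add(Mul(3335, Pow(-3514, -1)), Mul(Mul(Add(1310, 1345), Add(1013, -1898)), Pow(4748, -1))) = Add(Mul(3335, Rational(-1, 3514)), Mul(Mul(2655, -885), Rational(1, 4748))) = Add(Rational(-3335, 3514), Mul(-2349675, Rational(1, 4748))) = Add(Rational(-3335, 3514), Rational(-2349675, 4748)) = Rational(-4136296265, 8342236)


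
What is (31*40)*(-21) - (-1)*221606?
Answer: 195566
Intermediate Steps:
(31*40)*(-21) - (-1)*221606 = 1240*(-21) - 1*(-221606) = -26040 + 221606 = 195566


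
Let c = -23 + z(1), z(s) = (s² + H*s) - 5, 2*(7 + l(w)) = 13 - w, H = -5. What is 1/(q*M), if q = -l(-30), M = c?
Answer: 1/464 ≈ 0.0021552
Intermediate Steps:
l(w) = -½ - w/2 (l(w) = -7 + (13 - w)/2 = -7 + (13/2 - w/2) = -½ - w/2)
z(s) = -5 + s² - 5*s (z(s) = (s² - 5*s) - 5 = -5 + s² - 5*s)
c = -32 (c = -23 + (-5 + 1² - 5*1) = -23 + (-5 + 1 - 5) = -23 - 9 = -32)
M = -32
q = -29/2 (q = -(-½ - ½*(-30)) = -(-½ + 15) = -1*29/2 = -29/2 ≈ -14.500)
1/(q*M) = 1/(-29/2*(-32)) = 1/464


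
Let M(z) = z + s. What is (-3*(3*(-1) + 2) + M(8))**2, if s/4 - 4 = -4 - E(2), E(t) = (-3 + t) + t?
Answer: 49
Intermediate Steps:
E(t) = -3 + 2*t
s = -4 (s = 16 + 4*(-4 - (-3 + 2*2)) = 16 + 4*(-4 - (-3 + 4)) = 16 + 4*(-4 - 1*1) = 16 + 4*(-4 - 1) = 16 + 4*(-5) = 16 - 20 = -4)
M(z) = -4 + z (M(z) = z - 4 = -4 + z)
(-3*(3*(-1) + 2) + M(8))**2 = (-3*(3*(-1) + 2) + (-4 + 8))**2 = (-3*(-3 + 2) + 4)**2 = (-3*(-1) + 4)**2 = (3 + 4)**2 = 7**2 = 49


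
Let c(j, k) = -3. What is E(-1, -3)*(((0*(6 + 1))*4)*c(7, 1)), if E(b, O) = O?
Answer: 0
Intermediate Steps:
E(-1, -3)*(((0*(6 + 1))*4)*c(7, 1)) = -3*(0*(6 + 1))*4*(-3) = -3*(0*7)*4*(-3) = -3*0*4*(-3) = -0*(-3) = -3*0 = 0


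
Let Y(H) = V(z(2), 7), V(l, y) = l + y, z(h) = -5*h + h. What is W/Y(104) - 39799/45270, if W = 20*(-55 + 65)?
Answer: -9093799/45270 ≈ -200.88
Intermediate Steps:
z(h) = -4*h
Y(H) = -1 (Y(H) = -4*2 + 7 = -8 + 7 = -1)
W = 200 (W = 20*10 = 200)
W/Y(104) - 39799/45270 = 200/(-1) - 39799/45270 = 200*(-1) - 39799*1/45270 = -200 - 39799/45270 = -9093799/45270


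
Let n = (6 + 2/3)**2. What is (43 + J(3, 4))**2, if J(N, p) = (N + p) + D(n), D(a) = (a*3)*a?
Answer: 26033822500/729 ≈ 3.5712e+7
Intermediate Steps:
n = 400/9 (n = (6 + 2*(1/3))**2 = (6 + 2/3)**2 = (20/3)**2 = 400/9 ≈ 44.444)
D(a) = 3*a**2 (D(a) = (3*a)*a = 3*a**2)
J(N, p) = 160000/27 + N + p (J(N, p) = (N + p) + 3*(400/9)**2 = (N + p) + 3*(160000/81) = (N + p) + 160000/27 = 160000/27 + N + p)
(43 + J(3, 4))**2 = (43 + (160000/27 + 3 + 4))**2 = (43 + 160189/27)**2 = (161350/27)**2 = 26033822500/729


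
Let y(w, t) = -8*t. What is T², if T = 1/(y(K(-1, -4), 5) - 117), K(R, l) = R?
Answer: 1/24649 ≈ 4.0570e-5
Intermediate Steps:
T = -1/157 (T = 1/(-8*5 - 117) = 1/(-40 - 117) = 1/(-157) = -1/157 ≈ -0.0063694)
T² = (-1/157)² = 1/24649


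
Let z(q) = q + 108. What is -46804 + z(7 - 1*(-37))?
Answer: -46652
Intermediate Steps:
z(q) = 108 + q
-46804 + z(7 - 1*(-37)) = -46804 + (108 + (7 - 1*(-37))) = -46804 + (108 + (7 + 37)) = -46804 + (108 + 44) = -46804 + 152 = -46652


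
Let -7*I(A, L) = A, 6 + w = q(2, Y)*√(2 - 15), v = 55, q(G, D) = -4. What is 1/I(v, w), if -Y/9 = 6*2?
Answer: -7/55 ≈ -0.12727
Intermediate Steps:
Y = -108 (Y = -54*2 = -9*12 = -108)
w = -6 - 4*I*√13 (w = -6 - 4*√(2 - 15) = -6 - 4*I*√13 ≈ -6.0 - 14.422*I)
I(A, L) = -A/7
1/I(v, w) = 1/(-⅐*55) = 1/(-55/7) = -7/55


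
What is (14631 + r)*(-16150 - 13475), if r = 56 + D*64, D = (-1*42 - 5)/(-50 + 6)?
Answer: -4808404125/11 ≈ -4.3713e+8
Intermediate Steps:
D = 47/44 (D = (-42 - 5)/(-44) = -47*(-1/44) = 47/44 ≈ 1.0682)
r = 1368/11 (r = 56 + (47/44)*64 = 56 + 752/11 = 1368/11 ≈ 124.36)
(14631 + r)*(-16150 - 13475) = (14631 + 1368/11)*(-16150 - 13475) = (162309/11)*(-29625) = -4808404125/11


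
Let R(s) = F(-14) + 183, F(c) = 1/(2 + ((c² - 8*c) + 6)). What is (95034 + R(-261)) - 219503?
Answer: -39274375/316 ≈ -1.2429e+5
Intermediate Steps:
F(c) = 1/(8 + c² - 8*c) (F(c) = 1/(2 + (6 + c² - 8*c)) = 1/(8 + c² - 8*c))
R(s) = 57829/316 (R(s) = 1/(8 + (-14)² - 8*(-14)) + 183 = 1/(8 + 196 + 112) + 183 = 1/316 + 183 = 57829/316)
(95034 + R(-261)) - 219503 = (95034 + 57829/316) - 219503 = 30088573/316 - 219503 = -39274375/316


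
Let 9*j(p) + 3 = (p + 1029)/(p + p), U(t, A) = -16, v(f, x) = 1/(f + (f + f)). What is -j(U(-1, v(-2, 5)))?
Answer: 1109/288 ≈ 3.8507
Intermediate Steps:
v(f, x) = 1/(3*f) (v(f, x) = 1/(f + 2*f) = 1/(3*f))
j(p) = -⅓ + (1029 + p)/(18*p) (j(p) = -⅓ + ((p + 1029)/(p + p))/9 = -⅓ + ((1029 + p)/((2*p)))/9 = -⅓ + ((1029 + p)*(1/(2*p)))/9 = -⅓ + ((1029 + p)/(2*p))/9 = -⅓ + (1029 + p)/(18*p))
-j(U(-1, v(-2, 5))) = -(1029 - 5*(-16))/(18*(-16)) = -(-1)*(1029 + 80)/(18*16) = -(-1)*1109/(18*16) = -1*(-1109/288) = 1109/288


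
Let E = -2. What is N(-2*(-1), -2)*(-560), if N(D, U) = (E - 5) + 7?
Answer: 0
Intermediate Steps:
N(D, U) = 0 (N(D, U) = (-2 - 5) + 7 = -7 + 7 = 0)
N(-2*(-1), -2)*(-560) = 0*(-560) = 0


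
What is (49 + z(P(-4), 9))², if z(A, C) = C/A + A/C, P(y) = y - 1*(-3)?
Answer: 128881/81 ≈ 1591.1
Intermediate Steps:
P(y) = 3 + y (P(y) = y + 3 = 3 + y)
z(A, C) = A/C + C/A
(49 + z(P(-4), 9))² = (49 + ((3 - 4)/9 + 9/(3 - 4)))² = (49 + (-1*⅑ + 9/(-1)))² = (49 + (-⅑ + 9*(-1)))² = (49 + (-⅑ - 9))² = (49 - 82/9)² = (359/9)² = 128881/81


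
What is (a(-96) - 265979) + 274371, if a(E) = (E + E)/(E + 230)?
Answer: 562168/67 ≈ 8390.6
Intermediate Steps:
a(E) = 2*E/(230 + E) (a(E) = (2*E)/(230 + E) = 2*E/(230 + E))
(a(-96) - 265979) + 274371 = (2*(-96)/(230 - 96) - 265979) + 274371 = (2*(-96)/134 - 265979) + 274371 = (2*(-96)*(1/134) - 265979) + 274371 = (-96/67 - 265979) + 274371 = -17820689/67 + 274371 = 562168/67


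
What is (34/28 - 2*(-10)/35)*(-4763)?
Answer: -119075/14 ≈ -8505.4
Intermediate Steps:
(34/28 - 2*(-10)/35)*(-4763) = (34*(1/28) + 20*(1/35))*(-4763) = (17/14 + 4/7)*(-4763) = (25/14)*(-4763) = -119075/14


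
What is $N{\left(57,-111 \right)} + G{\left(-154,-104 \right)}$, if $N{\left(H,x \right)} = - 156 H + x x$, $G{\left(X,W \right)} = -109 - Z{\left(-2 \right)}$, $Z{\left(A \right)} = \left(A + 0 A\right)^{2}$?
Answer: $3316$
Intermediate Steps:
$Z{\left(A \right)} = A^{2}$ ($Z{\left(A \right)} = \left(A + 0\right)^{2} = A^{2}$)
$G{\left(X,W \right)} = -113$ ($G{\left(X,W \right)} = -109 - \left(-2\right)^{2} = -109 - 4 = -113$)
$N{\left(H,x \right)} = x^{2} - 156 H$ ($N{\left(H,x \right)} = - 156 H + x^{2} = x^{2} - 156 H$)
$N{\left(57,-111 \right)} + G{\left(-154,-104 \right)} = \left(\left(-111\right)^{2} - 8892\right) - 113 = \left(12321 - 8892\right) - 113 = 3429 - 113 = 3316$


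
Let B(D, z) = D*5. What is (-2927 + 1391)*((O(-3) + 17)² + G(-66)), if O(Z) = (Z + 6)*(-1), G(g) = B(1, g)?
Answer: -308736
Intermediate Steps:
B(D, z) = 5*D
G(g) = 5 (G(g) = 5*1 = 5)
O(Z) = -6 - Z (O(Z) = (6 + Z)*(-1) = -6 - Z)
(-2927 + 1391)*((O(-3) + 17)² + G(-66)) = (-2927 + 1391)*(((-6 - 1*(-3)) + 17)² + 5) = -1536*(((-6 + 3) + 17)² + 5) = -1536*((-3 + 17)² + 5) = -1536*(14² + 5) = -1536*(196 + 5) = -1536*201 = -308736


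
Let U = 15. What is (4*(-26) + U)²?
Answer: 7921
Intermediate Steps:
(4*(-26) + U)² = (4*(-26) + 15)² = (-104 + 15)² = (-89)² = 7921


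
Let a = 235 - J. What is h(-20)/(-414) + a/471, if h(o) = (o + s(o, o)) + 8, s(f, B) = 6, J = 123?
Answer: 911/3611 ≈ 0.25228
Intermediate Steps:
h(o) = 14 + o (h(o) = (o + 6) + 8 = (6 + o) + 8 = 14 + o)
a = 112 (a = 235 - 1*123 = 235 - 123 = 112)
h(-20)/(-414) + a/471 = (14 - 20)/(-414) + 112/471 = -6*(-1/414) + 112*(1/471) = 1/69 + 112/471 = 911/3611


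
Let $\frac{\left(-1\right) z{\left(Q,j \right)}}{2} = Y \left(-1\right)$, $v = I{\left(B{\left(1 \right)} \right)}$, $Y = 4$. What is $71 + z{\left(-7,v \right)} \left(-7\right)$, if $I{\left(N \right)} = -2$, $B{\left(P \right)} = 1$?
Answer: $15$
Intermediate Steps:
$v = -2$
$z{\left(Q,j \right)} = 8$ ($z{\left(Q,j \right)} = - 2 \cdot 4 \left(-1\right) = \left(-2\right) \left(-4\right) = 8$)
$71 + z{\left(-7,v \right)} \left(-7\right) = 71 + 8 \left(-7\right) = 71 - 56 = 15$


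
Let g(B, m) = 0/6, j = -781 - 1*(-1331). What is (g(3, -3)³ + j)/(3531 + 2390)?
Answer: 550/5921 ≈ 0.092890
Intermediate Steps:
j = 550 (j = -781 + 1331 = 550)
g(B, m) = 0 (g(B, m) = 0*(⅙) = 0)
(g(3, -3)³ + j)/(3531 + 2390) = (0³ + 550)/(3531 + 2390) = (0 + 550)/5921 = 550*(1/5921) = 550/5921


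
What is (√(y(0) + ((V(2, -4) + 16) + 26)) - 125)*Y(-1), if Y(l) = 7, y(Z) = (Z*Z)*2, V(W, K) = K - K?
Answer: -875 + 7*√42 ≈ -829.63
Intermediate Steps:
V(W, K) = 0
y(Z) = 2*Z² (y(Z) = Z²*2 = 2*Z²)
(√(y(0) + ((V(2, -4) + 16) + 26)) - 125)*Y(-1) = (√(2*0² + ((0 + 16) + 26)) - 125)*7 = (√(2*0 + (16 + 26)) - 125)*7 = (√(0 + 42) - 125)*7 = (√42 - 125)*7 = (-125 + √42)*7 = -875 + 7*√42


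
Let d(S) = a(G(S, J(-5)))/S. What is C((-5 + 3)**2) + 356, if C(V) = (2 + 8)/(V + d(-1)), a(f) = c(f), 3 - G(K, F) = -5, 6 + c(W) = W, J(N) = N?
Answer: 361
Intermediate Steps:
c(W) = -6 + W
G(K, F) = 8 (G(K, F) = 3 - 1*(-5) = 3 + 5 = 8)
a(f) = -6 + f
d(S) = 2/S (d(S) = (-6 + 8)/S = 2/S)
C(V) = 10/(-2 + V) (C(V) = (2 + 8)/(V + 2/(-1)) = 10/(V + 2*(-1)) = 10/(V - 2) = 10/(-2 + V))
C((-5 + 3)**2) + 356 = 10/(-2 + (-5 + 3)**2) + 356 = 10/(-2 + (-2)**2) + 356 = 10/(-2 + 4) + 356 = 10/2 + 356 = 10*(1/2) + 356 = 5 + 356 = 361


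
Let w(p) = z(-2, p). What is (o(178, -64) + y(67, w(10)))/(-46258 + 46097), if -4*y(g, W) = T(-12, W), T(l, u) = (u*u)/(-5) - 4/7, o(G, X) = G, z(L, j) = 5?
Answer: -5023/4508 ≈ -1.1142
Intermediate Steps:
w(p) = 5
T(l, u) = -4/7 - u**2/5 (T(l, u) = u**2*(-1/5) - 4*1/7 = -u**2/5 - 4/7 = -4/7 - u**2/5)
y(g, W) = 1/7 + W**2/20 (y(g, W) = -(-4/7 - W**2/5)/4 = 1/7 + W**2/20)
(o(178, -64) + y(67, w(10)))/(-46258 + 46097) = (178 + (1/7 + (1/20)*5**2))/(-46258 + 46097) = (178 + (1/7 + (1/20)*25))/(-161) = (178 + (1/7 + 5/4))*(-1/161) = (178 + 39/28)*(-1/161) = (5023/28)*(-1/161) = -5023/4508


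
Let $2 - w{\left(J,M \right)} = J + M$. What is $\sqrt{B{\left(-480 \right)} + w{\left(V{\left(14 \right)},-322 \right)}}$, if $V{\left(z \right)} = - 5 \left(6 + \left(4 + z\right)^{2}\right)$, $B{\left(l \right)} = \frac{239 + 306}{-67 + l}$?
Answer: $\frac{\sqrt{590340451}}{547} \approx 44.419$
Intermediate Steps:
$B{\left(l \right)} = \frac{545}{-67 + l}$
$V{\left(z \right)} = -30 - 5 \left(4 + z\right)^{2}$
$w{\left(J,M \right)} = 2 - J - M$ ($w{\left(J,M \right)} = 2 - \left(J + M\right) = 2 - J - M$)
$\sqrt{B{\left(-480 \right)} + w{\left(V{\left(14 \right)},-322 \right)}} = \sqrt{\frac{545}{-67 - 480} - \left(-354 - 5 \left(4 + 14\right)^{2}\right)} = \sqrt{\frac{545}{-547} + \left(2 - \left(-30 - 5 \cdot 18^{2}\right) + 322\right)} = \sqrt{545 \left(- \frac{1}{547}\right) + \left(2 - \left(-30 - 1620\right) + 322\right)} = \sqrt{- \frac{545}{547} + \left(2 - \left(-30 - 1620\right) + 322\right)} = \sqrt{- \frac{545}{547} + \left(2 - -1650 + 322\right)} = \sqrt{- \frac{545}{547} + \left(2 + 1650 + 322\right)} = \sqrt{- \frac{545}{547} + 1974} = \sqrt{\frac{1079233}{547}} = \frac{\sqrt{590340451}}{547}$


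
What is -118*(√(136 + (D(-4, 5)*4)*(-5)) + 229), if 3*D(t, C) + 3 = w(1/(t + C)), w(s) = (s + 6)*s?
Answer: -27022 - 236*√246/3 ≈ -28256.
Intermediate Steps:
w(s) = s*(6 + s) (w(s) = (6 + s)*s = s*(6 + s))
D(t, C) = -1 + (6 + 1/(C + t))/(3*(C + t)) (D(t, C) = -1 + ((6 + 1/(t + C))/(t + C))/3 = -1 + ((6 + 1/(C + t))/(C + t))/3 = -1 + (6 + 1/(C + t))/(3*(C + t)))
-118*(√(136 + (D(-4, 5)*4)*(-5)) + 229) = -118*(√(136 + (((⅓ - (5 - 4)² + 2*5 + 2*(-4))/(5 - 4)²)*4)*(-5)) + 229) = -118*(√(136 + (((⅓ - 1*1² + 10 - 8)/1²)*4)*(-5)) + 229) = -118*(√(136 + ((1*(⅓ - 1*1 + 10 - 8))*4)*(-5)) + 229) = -118*(√(136 + ((1*(⅓ - 1 + 10 - 8))*4)*(-5)) + 229) = -118*(√(136 + ((1*(4/3))*4)*(-5)) + 229) = -118*(√(136 + ((4/3)*4)*(-5)) + 229) = -118*(√(136 + (16/3)*(-5)) + 229) = -118*(√(136 - 80/3) + 229) = -118*(√(328/3) + 229) = -118*(2*√246/3 + 229) = -118*(229 + 2*√246/3) = -27022 - 236*√246/3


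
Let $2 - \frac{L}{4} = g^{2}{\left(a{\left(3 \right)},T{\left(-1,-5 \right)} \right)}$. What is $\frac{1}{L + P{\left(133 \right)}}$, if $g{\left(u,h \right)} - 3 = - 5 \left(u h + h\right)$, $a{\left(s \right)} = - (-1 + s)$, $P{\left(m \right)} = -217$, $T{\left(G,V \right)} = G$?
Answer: $- \frac{1}{225} \approx -0.0044444$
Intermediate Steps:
$a{\left(s \right)} = 1 - s$
$g{\left(u,h \right)} = 3 - 5 h - 5 h u$ ($g{\left(u,h \right)} = 3 - 5 \left(u h + h\right) = 3 - 5 \left(h u + h\right) = 3 - 5 \left(h + h u\right) = 3 - \left(5 h + 5 h u\right) = 3 - 5 h - 5 h u$)
$L = -8$ ($L = 8 - 4 \left(3 - -5 - - 5 \left(1 - 3\right)\right)^{2} = 8 - 4 \left(3 + 5 - - 5 \left(1 - 3\right)\right)^{2} = 8 - 4 \left(3 + 5 - \left(-5\right) \left(-2\right)\right)^{2} = 8 - 4 \left(3 + 5 - 10\right)^{2} = 8 - 4 \left(-2\right)^{2} = 8 - 16 = -8$)
$\frac{1}{L + P{\left(133 \right)}} = \frac{1}{-8 - 217} = \frac{1}{-225} = - \frac{1}{225}$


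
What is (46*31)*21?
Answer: 29946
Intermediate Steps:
(46*31)*21 = 1426*21 = 29946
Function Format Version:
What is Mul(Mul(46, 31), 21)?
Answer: 29946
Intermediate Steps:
Mul(Mul(46, 31), 21) = Mul(1426, 21) = 29946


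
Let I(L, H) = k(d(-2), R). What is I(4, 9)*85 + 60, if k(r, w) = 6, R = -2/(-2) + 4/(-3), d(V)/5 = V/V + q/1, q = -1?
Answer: 570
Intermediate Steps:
d(V) = 0 (d(V) = 5*(V/V - 1/1) = 5*(1 - 1*1) = 5*(1 - 1) = 5*0 = 0)
R = -1/3 (R = -2*(-1/2) + 4*(-1/3) = 1 - 4/3 = -1/3 ≈ -0.33333)
I(L, H) = 6
I(4, 9)*85 + 60 = 6*85 + 60 = 510 + 60 = 570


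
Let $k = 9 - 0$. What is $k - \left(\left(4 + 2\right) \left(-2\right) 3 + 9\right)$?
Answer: $36$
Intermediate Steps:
$k = 9$ ($k = 9 + 0 = 9$)
$k - \left(\left(4 + 2\right) \left(-2\right) 3 + 9\right) = 9 - \left(\left(4 + 2\right) \left(-2\right) 3 + 9\right) = 9 - \left(6 \left(-2\right) 3 + 9\right) = 9 - \left(\left(-12\right) 3 + 9\right) = 9 - \left(-36 + 9\right) = 9 - -27 = 9 + 27 = 36$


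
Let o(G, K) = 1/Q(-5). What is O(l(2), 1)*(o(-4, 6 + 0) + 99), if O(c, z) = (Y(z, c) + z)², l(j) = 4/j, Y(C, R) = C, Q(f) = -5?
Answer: 1976/5 ≈ 395.20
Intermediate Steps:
o(G, K) = -⅕ (o(G, K) = 1/(-5) = -⅕)
O(c, z) = 4*z² (O(c, z) = (z + z)² = (2*z)² = 4*z²)
O(l(2), 1)*(o(-4, 6 + 0) + 99) = (4*1²)*(-⅕ + 99) = (4*1)*(494/5) = 4*(494/5) = 1976/5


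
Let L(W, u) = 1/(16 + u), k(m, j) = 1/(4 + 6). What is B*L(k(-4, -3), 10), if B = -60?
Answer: -30/13 ≈ -2.3077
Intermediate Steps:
k(m, j) = 1/10
B*L(k(-4, -3), 10) = -60/(16 + 10) = -60/26 = -60*1/26 = -30/13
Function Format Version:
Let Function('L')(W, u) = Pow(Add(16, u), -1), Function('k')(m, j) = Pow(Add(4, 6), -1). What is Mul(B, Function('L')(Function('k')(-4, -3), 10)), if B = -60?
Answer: Rational(-30, 13) ≈ -2.3077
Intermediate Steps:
Function('k')(m, j) = Rational(1, 10) (Function('k')(m, j) = Pow(10, -1) = Rational(1, 10))
Mul(B, Function('L')(Function('k')(-4, -3), 10)) = Mul(-60, Pow(Add(16, 10), -1)) = Mul(-60, Pow(26, -1)) = Mul(-60, Rational(1, 26)) = Rational(-30, 13)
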